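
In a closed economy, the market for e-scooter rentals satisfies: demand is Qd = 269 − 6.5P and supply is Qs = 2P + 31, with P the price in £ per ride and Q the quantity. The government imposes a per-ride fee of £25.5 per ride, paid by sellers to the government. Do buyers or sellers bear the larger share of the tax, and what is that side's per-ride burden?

Sellers bear the larger share: £19.5 per ride.

Without the tax, 269 − 6.5P = 2P + 31 gives 8.5P = 238, so P* = £28 and Q* = 87.
With the tax collected from sellers, supply shifts: Qs = 2(P − 25.5) + 31.
Solving gives Q = 48 with buyers paying £34 and sellers receiving £8.5 (the £25.5 wedge).
Per-ride burden: buyers £6, sellers £19.5.
Sellers take the larger share because supply is less price-elastic here (demand slope 6.5 vs supply slope 2).
The less price-elastic side of the market bears the larger share of a per-unit tax.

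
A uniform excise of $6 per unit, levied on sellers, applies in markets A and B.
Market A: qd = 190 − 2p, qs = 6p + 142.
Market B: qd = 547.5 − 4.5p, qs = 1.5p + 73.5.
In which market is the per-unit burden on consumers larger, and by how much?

Market A, by $3.

Market A: pre-tax p* = $6, q* = 178; post-tax q = 169; per-unit burden on consumers = $4.5.
Market B: pre-tax p* = $79, q* = 192; post-tax q = 185.25; per-unit burden on consumers = $1.5.
Difference: $4.5 vs $1.5 → market A is larger by $3.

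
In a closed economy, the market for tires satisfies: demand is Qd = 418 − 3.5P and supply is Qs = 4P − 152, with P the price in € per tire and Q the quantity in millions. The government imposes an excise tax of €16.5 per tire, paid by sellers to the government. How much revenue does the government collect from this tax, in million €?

Tax revenue = €1999.8 million.

Before the tax: set 418 − 3.5P = 4P − 152 → P* = €76, Q* = 152.
With the tax collected from sellers, supply shifts: Qs = 4(P − 16.5) − 152.
Solving gives Q = 121.2 with buyers paying €84.8 and sellers receiving €68.3 (the €16.5 wedge).
Revenue = t · Q = 16.5 · 121.2 = €1999.8.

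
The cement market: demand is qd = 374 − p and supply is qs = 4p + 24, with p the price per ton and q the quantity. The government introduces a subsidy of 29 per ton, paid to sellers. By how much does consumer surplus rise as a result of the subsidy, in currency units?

Consumer surplus rises by 7321.92.

Before the subsidy: set 374 − p = 4p + 24 → p* = 70, q* = 304.
With a per-unit subsidy paid to sellers, each receives p + 29 per unit sold, so supply becomes qs = 4(p + 29) + 24.
Solving gives q = 327.2 with consumers paying 46.8 and sellers receiving 75.8 (the 29 wedge).
ΔCS is the trapezoid between Q = 327.2 and Q = 304 of height 23.2: ½ · (304 + 327.2) · 23.2 = 7321.92.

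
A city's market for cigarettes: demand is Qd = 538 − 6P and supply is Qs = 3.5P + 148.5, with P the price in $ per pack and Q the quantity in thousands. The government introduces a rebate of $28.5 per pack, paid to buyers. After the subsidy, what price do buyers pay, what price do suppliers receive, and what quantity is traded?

Buyers pay $30.5; suppliers receive $59; quantity = 355.

Before the subsidy: set 538 − 6P = 3.5P + 148.5 → P* = $41, Q* = 292.
With a per-unit subsidy paid to buyers, each effectively pays P − 28.5, so demand becomes Qd = 538 − 6(P − 28.5).
Solving gives Q = 355 with buyers paying $30.5 and suppliers receiving $59 (the $28.5 wedge).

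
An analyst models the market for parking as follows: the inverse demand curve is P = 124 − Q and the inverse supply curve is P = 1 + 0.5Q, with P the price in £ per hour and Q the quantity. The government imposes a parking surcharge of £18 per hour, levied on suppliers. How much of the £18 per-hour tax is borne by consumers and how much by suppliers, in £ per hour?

Consumers bear £12 per hour; suppliers bear £6 per hour.

Rewrite in direct form: Qd = 124 − P and Qs = 2P − 2.
Before the tax: set 124 − P = 2P − 2 → P* = £42, Q* = 82.
With the tax collected from suppliers, supply shifts: Qs = 2(P − 18) − 2.
Solving gives Q = 70 with consumers paying £54 and suppliers receiving £36 (the £18 wedge).
Burden on consumers: £12; on suppliers: £6. (They sum to £18.)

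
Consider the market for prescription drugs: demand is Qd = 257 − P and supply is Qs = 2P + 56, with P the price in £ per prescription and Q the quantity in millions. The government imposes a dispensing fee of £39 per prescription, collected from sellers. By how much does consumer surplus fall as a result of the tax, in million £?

Consumer surplus falls by £4602 million.

Without the tax, 257 − P = 2P + 56 gives 3P = 201, so P* = £67 and Q* = 190.
With the tax collected from sellers, supply shifts: Qs = 2(P − 39) + 56.
Solving gives Q = 164 with buyers paying £93 and sellers receiving £54 (the £39 wedge).
ΔCS is the trapezoid between Q = 164 and Q = 190 of height £26: ½ · (190 + 164) · 26 = £4602.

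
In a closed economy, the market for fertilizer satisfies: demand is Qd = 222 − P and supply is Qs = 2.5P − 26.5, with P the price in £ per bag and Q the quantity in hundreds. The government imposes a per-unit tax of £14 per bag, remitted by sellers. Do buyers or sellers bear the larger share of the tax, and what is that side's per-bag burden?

Before the tax: set 222 − P = 2.5P − 26.5 → P* = £71, Q* = 151.
With the tax collected from sellers, supply shifts: Qs = 2.5(P − 14) − 26.5.
Solving gives Q = 141 with buyers paying £81 and sellers receiving £67 (the £14 wedge).
Per-bag burden: buyers £10, sellers £4.
Buyers take the larger share because demand is less price-elastic here (demand slope 1 vs supply slope 2.5).
The less price-elastic side of the market bears the larger share of a per-unit tax.

Buyers bear the larger share: £10 per bag.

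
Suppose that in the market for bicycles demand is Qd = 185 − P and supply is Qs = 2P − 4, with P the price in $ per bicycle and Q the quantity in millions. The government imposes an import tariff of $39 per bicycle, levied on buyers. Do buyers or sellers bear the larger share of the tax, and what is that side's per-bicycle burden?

Buyers bear the larger share: $26 per bicycle.

Without the tax, 185 − P = 2P − 4 gives 3P = 189, so P* = $63 and Q* = 122.
With the tax collected from buyers, demand (in seller-price terms) shifts: Qd = 185 − (P + 39).
New equilibrium: buyers pay $89, sellers receive $50, Q = 96. (Wedge: Pb − Ps = 39.)
Per-bicycle burden: buyers $26, sellers $13.
Buyers take the larger share because demand is less price-elastic here (demand slope 1 vs supply slope 2).
The less price-elastic side of the market bears the larger share of a per-unit tax.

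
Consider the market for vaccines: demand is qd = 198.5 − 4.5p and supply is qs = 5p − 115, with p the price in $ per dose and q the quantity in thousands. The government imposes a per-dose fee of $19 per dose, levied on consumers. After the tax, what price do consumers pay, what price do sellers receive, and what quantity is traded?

Consumers pay $43; sellers receive $24; quantity = 5.

Without the tax, 198.5 − 4.5p = 5p − 115 gives 9.5p = 313.5, so p* = $33 and q* = 50.
With the tax collected from consumers, demand (in seller-price terms) shifts: qd = 198.5 − 4.5(p + 19).
New equilibrium: consumers pay $43, sellers receive $24, q = 5. (Wedge: pb − ps = 19.)
The less price-elastic side of the market bears the larger share of a per-unit tax.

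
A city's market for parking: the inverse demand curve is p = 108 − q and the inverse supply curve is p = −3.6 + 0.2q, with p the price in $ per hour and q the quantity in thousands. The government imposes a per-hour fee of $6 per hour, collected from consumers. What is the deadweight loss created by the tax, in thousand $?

Inverting to q(p) form: qd = 108 − p; qs = 5p + 18.
Without the tax, 108 − p = 5p + 18 gives 6p = 90, so p* = $15 and q* = 93.
With the tax collected from consumers, demand (in seller-price terms) shifts: qd = 108 − (p + 6).
New equilibrium: consumers pay $20, producers receive $14, q = 88. (Wedge: pb − ps = 6.)
Quantity falls by |ΔQ| = |93 − 88| = 5.
DWL = ½ · t · |ΔQ| = ½ · 6 · 5 = $15.

Deadweight loss = $15 thousand.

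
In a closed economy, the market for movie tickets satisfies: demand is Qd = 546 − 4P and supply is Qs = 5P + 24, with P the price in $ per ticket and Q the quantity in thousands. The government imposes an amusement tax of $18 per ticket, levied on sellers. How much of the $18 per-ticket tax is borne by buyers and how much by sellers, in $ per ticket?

Buyers bear $10 per ticket; sellers bear $8 per ticket.

Before the tax: set 546 − 4P = 5P + 24 → P* = $58, Q* = 314.
With the tax collected from sellers, supply shifts: Qs = 5(P − 18) + 24.
New equilibrium: buyers pay $68, sellers receive $50, Q = 274. (Wedge: Pb − Ps = 18.)
Burden on buyers: $10; on sellers: $8. (They sum to $18.)
The less price-elastic side of the market bears the larger share of a per-unit tax.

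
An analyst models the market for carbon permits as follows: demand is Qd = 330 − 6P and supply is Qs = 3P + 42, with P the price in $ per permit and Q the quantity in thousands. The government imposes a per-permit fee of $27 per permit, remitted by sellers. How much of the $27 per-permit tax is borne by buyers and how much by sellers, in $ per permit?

Buyers bear $9 per permit; sellers bear $18 per permit.

Without the tax, 330 − 6P = 3P + 42 gives 9P = 288, so P* = $32 and Q* = 138.
With the tax collected from sellers, supply shifts: Qs = 3(P − 27) + 42.
Solving gives Q = 84 with buyers paying $41 and sellers receiving $14 (the $27 wedge).
Burden on buyers: $9; on sellers: $18. (They sum to $27.)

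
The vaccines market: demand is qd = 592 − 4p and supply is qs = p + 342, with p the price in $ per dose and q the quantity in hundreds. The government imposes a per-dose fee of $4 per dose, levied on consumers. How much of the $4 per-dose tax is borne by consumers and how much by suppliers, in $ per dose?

Before the tax: set 592 − 4p = p + 342 → p* = $50, q* = 392.
With the tax collected from consumers, demand (in seller-price terms) shifts: qd = 592 − 4(p + 4).
Solving gives q = 388.8 with consumers paying $50.8 and suppliers receiving $46.8 (the $4 wedge).
Burden on consumers: $0.8; on suppliers: $3.2. (They sum to $4.)
The less price-elastic side of the market bears the larger share of a per-unit tax.

Consumers bear $0.8 per dose; suppliers bear $3.2 per dose.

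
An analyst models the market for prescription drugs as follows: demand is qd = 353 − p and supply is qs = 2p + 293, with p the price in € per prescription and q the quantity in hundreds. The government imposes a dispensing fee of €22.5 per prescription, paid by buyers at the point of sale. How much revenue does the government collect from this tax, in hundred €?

Tax revenue = €7155 hundred.

Before the tax: set 353 − p = 2p + 293 → p* = €20, q* = 333.
With the tax collected from buyers, demand (in seller-price terms) shifts: qd = 353 − (p + 22.5).
New equilibrium: buyers pay €35, suppliers receive €12.5, q = 318. (Wedge: pb − ps = 22.5.)
Revenue = t · Q = 22.5 · 318 = €7155.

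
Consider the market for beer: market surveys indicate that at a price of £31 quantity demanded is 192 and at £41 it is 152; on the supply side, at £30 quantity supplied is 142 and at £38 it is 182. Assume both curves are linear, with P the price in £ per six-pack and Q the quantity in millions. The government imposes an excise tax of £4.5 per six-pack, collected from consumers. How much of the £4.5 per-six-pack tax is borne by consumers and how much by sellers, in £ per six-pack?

Consumers bear £2.5 per six-pack; sellers bear £2 per six-pack.

Demand slope: (152 − 192)/(41 − 31) = -4, so Qd = 316 − 4P.
Supply slope: (182 − 142)/(38 − 30) = 5, so Qs = 5P − 8.
Before the tax: set 316 − 4P = 5P − 8 → P* = £36, Q* = 172.
With the tax collected from consumers, demand (in seller-price terms) shifts: Qd = 316 − 4(P + 4.5).
New equilibrium: consumers pay £38.5, sellers receive £34, Q = 162. (Wedge: Pb − Ps = 4.5.)
Burden on consumers: £2.5; on sellers: £2. (They sum to £4.5.)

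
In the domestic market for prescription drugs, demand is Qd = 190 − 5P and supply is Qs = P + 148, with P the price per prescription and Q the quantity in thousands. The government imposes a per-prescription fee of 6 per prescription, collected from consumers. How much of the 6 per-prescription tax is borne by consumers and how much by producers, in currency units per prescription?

Before the tax: set 190 − 5P = P + 148 → P* = 7, Q* = 155.
With the tax collected from consumers, demand (in seller-price terms) shifts: Qd = 190 − 5(P + 6).
New equilibrium: consumers pay 8, producers receive 2, Q = 150. (Wedge: Pb − Ps = 6.)
Burden on consumers: 1; on producers: 5. (They sum to 6.)
The less price-elastic side of the market bears the larger share of a per-unit tax.

Consumers bear 1 per prescription; producers bear 5 per prescription.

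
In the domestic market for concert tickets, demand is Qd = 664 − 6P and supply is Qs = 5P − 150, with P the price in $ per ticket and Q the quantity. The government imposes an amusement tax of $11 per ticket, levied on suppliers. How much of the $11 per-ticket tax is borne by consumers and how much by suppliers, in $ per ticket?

Without the tax, 664 − 6P = 5P − 150 gives 11P = 814, so P* = $74 and Q* = 220.
With the tax collected from suppliers, supply shifts: Qs = 5(P − 11) − 150.
New equilibrium: consumers pay $79, suppliers receive $68, Q = 190. (Wedge: Pb − Ps = 11.)
Burden on consumers: $5; on suppliers: $6. (They sum to $11.)

Consumers bear $5 per ticket; suppliers bear $6 per ticket.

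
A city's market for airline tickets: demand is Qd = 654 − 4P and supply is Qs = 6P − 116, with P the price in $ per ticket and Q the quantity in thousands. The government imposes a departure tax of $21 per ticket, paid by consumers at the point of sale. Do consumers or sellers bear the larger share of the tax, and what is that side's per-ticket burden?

Consumers bear the larger share: $12.6 per ticket.

Without the tax, 654 − 4P = 6P − 116 gives 10P = 770, so P* = $77 and Q* = 346.
With the tax collected from consumers, demand (in seller-price terms) shifts: Qd = 654 − 4(P + 21).
New equilibrium: consumers pay $89.6, sellers receive $68.6, Q = 295.6. (Wedge: Pb − Ps = 21.)
Per-ticket burden: consumers $12.6, sellers $8.4.
Consumers take the larger share because demand is less price-elastic here (demand slope 4 vs supply slope 6).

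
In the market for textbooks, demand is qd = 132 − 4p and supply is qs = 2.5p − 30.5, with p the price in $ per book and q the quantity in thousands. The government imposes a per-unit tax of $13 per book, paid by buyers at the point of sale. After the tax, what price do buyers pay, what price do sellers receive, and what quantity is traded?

Before the tax: set 132 − 4p = 2.5p − 30.5 → p* = $25, q* = 32.
With the tax collected from buyers, demand (in seller-price terms) shifts: qd = 132 − 4(p + 13).
Solving gives q = 12 with buyers paying $30 and sellers receiving $17 (the $13 wedge).
The less price-elastic side of the market bears the larger share of a per-unit tax.

Buyers pay $30; sellers receive $17; quantity = 12.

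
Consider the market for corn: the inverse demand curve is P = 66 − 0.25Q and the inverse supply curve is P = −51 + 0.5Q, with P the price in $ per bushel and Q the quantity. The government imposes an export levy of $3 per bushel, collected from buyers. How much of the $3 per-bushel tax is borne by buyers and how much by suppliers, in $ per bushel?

Inverting to Q(P) form: Qd = 264 − 4P; Qs = 2P + 102.
Without the tax, 264 − 4P = 2P + 102 gives 6P = 162, so P* = $27 and Q* = 156.
With the tax collected from buyers, demand (in seller-price terms) shifts: Qd = 264 − 4(P + 3).
Solving gives Q = 152 with buyers paying $28 and suppliers receiving $25 (the $3 wedge).
Burden on buyers: $1; on suppliers: $2. (They sum to $3.)

Buyers bear $1 per bushel; suppliers bear $2 per bushel.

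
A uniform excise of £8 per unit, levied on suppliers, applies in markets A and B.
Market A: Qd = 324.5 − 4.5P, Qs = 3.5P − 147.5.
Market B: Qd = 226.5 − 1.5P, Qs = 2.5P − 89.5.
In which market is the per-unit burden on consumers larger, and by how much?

Market B, by £1.5.

Market A: pre-tax P* = £59, Q* = 59; post-tax Q = 43.25; per-unit burden on consumers = £3.5.
Market B: pre-tax P* = £79, Q* = 108; post-tax Q = 100.5; per-unit burden on consumers = £5.
Difference: £3.5 vs £5 → market B is larger by £1.5.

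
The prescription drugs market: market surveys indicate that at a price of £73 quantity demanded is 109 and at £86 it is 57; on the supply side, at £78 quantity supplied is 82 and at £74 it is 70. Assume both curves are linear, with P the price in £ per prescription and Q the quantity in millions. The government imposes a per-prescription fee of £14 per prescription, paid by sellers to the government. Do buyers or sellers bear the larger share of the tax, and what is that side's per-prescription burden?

Sellers bear the larger share: £8 per prescription.

Demand slope: (57 − 109)/(86 − 73) = -4, so Qd = 401 − 4P.
Supply slope: (70 − 82)/(74 − 78) = 3, so Qs = 3P − 152.
Without the tax, 401 − 4P = 3P − 152 gives 7P = 553, so P* = £79 and Q* = 85.
With the tax collected from sellers, supply shifts: Qs = 3(P − 14) − 152.
New equilibrium: buyers pay £85, sellers receive £71, Q = 61. (Wedge: Pb − Ps = 14.)
Per-prescription burden: buyers £6, sellers £8.
Sellers take the larger share because supply is less price-elastic here (demand slope 4 vs supply slope 3).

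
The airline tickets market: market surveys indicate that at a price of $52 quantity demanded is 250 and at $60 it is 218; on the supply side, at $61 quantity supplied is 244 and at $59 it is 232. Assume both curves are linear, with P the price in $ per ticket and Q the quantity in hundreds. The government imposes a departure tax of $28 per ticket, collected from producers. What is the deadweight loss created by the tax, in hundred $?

Demand slope: (218 − 250)/(60 − 52) = -4, so Qd = 458 − 4P.
Supply slope: (232 − 244)/(59 − 61) = 6, so Qs = 6P − 122.
Before the tax: set 458 − 4P = 6P − 122 → P* = $58, Q* = 226.
With the tax collected from producers, supply shifts: Qs = 6(P − 28) − 122.
Solving gives Q = 158.8 with buyers paying $74.8 and producers receiving $46.8 (the $28 wedge).
Quantity falls by |ΔQ| = |226 − 158.8| = 67.2.
DWL = ½ · t · |ΔQ| = ½ · 28 · 67.2 = $940.8.

Deadweight loss = $940.8 hundred.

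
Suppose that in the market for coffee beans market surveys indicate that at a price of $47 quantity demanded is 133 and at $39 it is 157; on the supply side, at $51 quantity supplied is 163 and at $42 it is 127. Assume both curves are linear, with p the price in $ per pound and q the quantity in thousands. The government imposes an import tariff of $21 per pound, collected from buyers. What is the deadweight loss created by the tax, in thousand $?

Deadweight loss = $378 thousand.

Demand slope: (157 − 133)/(39 − 47) = -3, so qd = 274 − 3p.
Supply slope: (127 − 163)/(42 − 51) = 4, so qs = 4p − 41.
Before the tax: set 274 − 3p = 4p − 41 → p* = $45, q* = 139.
With the tax collected from buyers, demand (in seller-price terms) shifts: qd = 274 − 3(p + 21).
Solving gives q = 103 with buyers paying $57 and sellers receiving $36 (the $21 wedge).
Quantity falls by |ΔQ| = |139 − 103| = 36.
DWL = ½ · t · |ΔQ| = ½ · 21 · 36 = $378.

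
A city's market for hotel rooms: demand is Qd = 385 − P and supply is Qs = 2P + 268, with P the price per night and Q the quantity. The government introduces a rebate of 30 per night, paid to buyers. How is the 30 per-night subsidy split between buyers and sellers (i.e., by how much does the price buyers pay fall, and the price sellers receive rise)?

Without the subsidy, 385 − P = 2P + 268 gives 3P = 117, so P* = 39 and Q* = 346.
With a per-unit subsidy paid to buyers, each effectively pays P − 30, so demand becomes Qd = 385 − (P − 30).
New equilibrium: buyers pay 19, sellers receive 49, Q = 366. (Wedge: Pb − Ps = −30.)
Gain to buyers: 20; to sellers: 10. (They sum to 30.)

Buyers gain 20 per night; sellers gain 10 per night.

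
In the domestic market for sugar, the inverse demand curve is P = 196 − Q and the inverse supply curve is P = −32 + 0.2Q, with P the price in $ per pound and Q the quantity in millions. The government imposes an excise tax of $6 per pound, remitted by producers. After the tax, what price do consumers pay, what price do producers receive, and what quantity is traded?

Rewrite in direct form: Qd = 196 − P and Qs = 5P + 160.
Before the tax: set 196 − P = 5P + 160 → P* = $6, Q* = 190.
With the tax collected from producers, supply shifts: Qs = 5(P − 6) + 160.
Solving gives Q = 185 with consumers paying $11 and producers receiving $5 (the $6 wedge).

Consumers pay $11; producers receive $5; quantity = 185.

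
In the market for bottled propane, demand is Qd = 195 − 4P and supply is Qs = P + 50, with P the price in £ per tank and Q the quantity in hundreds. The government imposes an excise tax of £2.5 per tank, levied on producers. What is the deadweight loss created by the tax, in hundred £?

Before the tax: set 195 − 4P = P + 50 → P* = £29, Q* = 79.
With the tax collected from producers, supply shifts: Qs = (P − 2.5) + 50.
Solving gives Q = 77 with buyers paying £29.5 and producers receiving £27 (the £2.5 wedge).
Quantity falls by |ΔQ| = |79 − 77| = 2.
DWL = ½ · t · |ΔQ| = ½ · 2.5 · 2 = £2.5.

Deadweight loss = £2.5 hundred.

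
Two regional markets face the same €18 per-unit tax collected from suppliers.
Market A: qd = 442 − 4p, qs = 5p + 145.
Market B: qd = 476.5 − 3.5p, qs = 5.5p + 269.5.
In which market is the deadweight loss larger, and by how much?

Market A: pre-tax p* = €33, q* = 310; post-tax q = 270; deadweight loss = €360.
Market B: pre-tax p* = €23, q* = 396; post-tax q = 357.5; deadweight loss = €346.5.
Difference: €360 vs €346.5 → market A is larger by €13.5.

Market A, by €13.5.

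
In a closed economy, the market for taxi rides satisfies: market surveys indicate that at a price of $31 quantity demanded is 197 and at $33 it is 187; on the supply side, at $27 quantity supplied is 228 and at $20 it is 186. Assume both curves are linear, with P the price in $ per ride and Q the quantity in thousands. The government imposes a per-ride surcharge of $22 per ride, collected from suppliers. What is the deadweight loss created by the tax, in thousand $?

Demand slope: (187 − 197)/(33 − 31) = -5, so Qd = 352 − 5P.
Supply slope: (186 − 228)/(20 − 27) = 6, so Qs = 6P + 66.
Without the tax, 352 − 5P = 6P + 66 gives 11P = 286, so P* = $26 and Q* = 222.
With the tax collected from suppliers, supply shifts: Qs = 6(P − 22) + 66.
New equilibrium: consumers pay $38, suppliers receive $16, Q = 162. (Wedge: Pb − Ps = 22.)
Quantity falls by |ΔQ| = |222 − 162| = 60.
DWL = ½ · t · |ΔQ| = ½ · 22 · 60 = $660.

Deadweight loss = $660 thousand.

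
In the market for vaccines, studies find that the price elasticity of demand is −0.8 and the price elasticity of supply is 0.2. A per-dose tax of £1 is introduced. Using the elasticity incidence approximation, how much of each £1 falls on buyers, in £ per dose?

Incidence ratio: buyers' share ≈ εs / (εs + |εd|) = 0.2 / (0.2 + 0.8) = 0.2.
So buyers bear ≈ 0.2 × £1 = £0.2; sellers bear £0.8.

Buyers bear ≈ £0.2 per dose.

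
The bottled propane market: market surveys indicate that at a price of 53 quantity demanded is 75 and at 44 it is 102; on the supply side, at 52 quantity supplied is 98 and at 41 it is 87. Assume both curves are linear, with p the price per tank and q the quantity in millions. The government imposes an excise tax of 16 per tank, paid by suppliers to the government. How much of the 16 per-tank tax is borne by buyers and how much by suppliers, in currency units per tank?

Demand slope: (102 − 75)/(44 − 53) = -3, so qd = 234 − 3p.
Supply slope: (87 − 98)/(41 − 52) = 1, so qs = p + 46.
Without the tax, 234 − 3p = p + 46 gives 4p = 188, so p* = 47 and q* = 93.
With the tax collected from suppliers, supply shifts: qs = (p − 16) + 46.
New equilibrium: buyers pay 51, suppliers receive 35, q = 81. (Wedge: pb − ps = 16.)
Burden on buyers: 4; on suppliers: 12. (They sum to 16.)
The less price-elastic side of the market bears the larger share of a per-unit tax.

Buyers bear 4 per tank; suppliers bear 12 per tank.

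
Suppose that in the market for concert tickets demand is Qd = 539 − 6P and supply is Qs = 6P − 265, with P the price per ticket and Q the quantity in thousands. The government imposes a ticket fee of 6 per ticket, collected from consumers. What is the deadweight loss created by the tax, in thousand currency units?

Before the tax: set 539 − 6P = 6P − 265 → P* = 67, Q* = 137.
With the tax collected from consumers, demand (in seller-price terms) shifts: Qd = 539 − 6(P + 6).
Solving gives Q = 119 with consumers paying 70 and producers receiving 64 (the 6 wedge).
Quantity falls by |ΔQ| = |137 − 119| = 18.
DWL = ½ · t · |ΔQ| = ½ · 6 · 18 = 54.

Deadweight loss = 54 thousand.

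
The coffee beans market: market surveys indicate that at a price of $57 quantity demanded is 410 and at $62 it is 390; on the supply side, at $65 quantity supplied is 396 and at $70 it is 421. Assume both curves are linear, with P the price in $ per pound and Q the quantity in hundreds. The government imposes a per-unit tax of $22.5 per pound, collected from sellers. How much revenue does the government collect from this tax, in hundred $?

Demand slope: (390 − 410)/(62 − 57) = -4, so Qd = 638 − 4P.
Supply slope: (421 − 396)/(70 − 65) = 5, so Qs = 5P + 71.
Before the tax: set 638 − 4P = 5P + 71 → P* = $63, Q* = 386.
With the tax collected from sellers, supply shifts: Qs = 5(P − 22.5) + 71.
New equilibrium: consumers pay $75.5, sellers receive $53, Q = 336. (Wedge: Pb − Ps = 22.5.)
Revenue = t · Q = 22.5 · 336 = $7560.

Tax revenue = $7560 hundred.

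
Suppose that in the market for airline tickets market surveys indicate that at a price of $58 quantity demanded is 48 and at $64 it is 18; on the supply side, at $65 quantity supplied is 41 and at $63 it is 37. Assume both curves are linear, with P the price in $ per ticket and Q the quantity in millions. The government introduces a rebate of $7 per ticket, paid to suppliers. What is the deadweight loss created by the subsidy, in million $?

Deadweight loss = $35 million.

Demand slope: (18 − 48)/(64 − 58) = -5, so Qd = 338 − 5P.
Supply slope: (37 − 41)/(63 − 65) = 2, so Qs = 2P − 89.
Before the subsidy: set 338 − 5P = 2P − 89 → P* = $61, Q* = 33.
With a per-unit subsidy paid to suppliers, each receives P + 7 per unit sold, so supply becomes Qs = 2(P + 7) − 89.
New equilibrium: consumers pay $59, suppliers receive $66, Q = 43. (Wedge: Pb − Ps = −7.)
Quantity rises by |ΔQ| = |33 − 43| = 10.
DWL = ½ · t · |ΔQ| = ½ · 7 · 10 = $35.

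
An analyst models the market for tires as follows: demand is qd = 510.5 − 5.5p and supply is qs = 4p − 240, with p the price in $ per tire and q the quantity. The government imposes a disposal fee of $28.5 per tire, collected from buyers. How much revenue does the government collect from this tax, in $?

Without the tax, 510.5 − 5.5p = 4p − 240 gives 9.5p = 750.5, so p* = $79 and q* = 76.
With the tax collected from buyers, demand (in seller-price terms) shifts: qd = 510.5 − 5.5(p + 28.5).
Solving gives q = 10 with buyers paying $91 and suppliers receiving $62.5 (the $28.5 wedge).
Revenue = t · Q = 28.5 · 10 = $285.

Tax revenue = $285.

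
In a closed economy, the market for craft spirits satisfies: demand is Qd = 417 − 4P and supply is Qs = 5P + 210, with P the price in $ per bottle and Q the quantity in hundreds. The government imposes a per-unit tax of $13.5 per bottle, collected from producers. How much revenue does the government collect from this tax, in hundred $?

Tax revenue = $3982.5 hundred.

Without the tax, 417 − 4P = 5P + 210 gives 9P = 207, so P* = $23 and Q* = 325.
With the tax collected from producers, supply shifts: Qs = 5(P − 13.5) + 210.
New equilibrium: buyers pay $30.5, producers receive $17, Q = 295. (Wedge: Pb − Ps = 13.5.)
Revenue = t · Q = 13.5 · 295 = $3982.5.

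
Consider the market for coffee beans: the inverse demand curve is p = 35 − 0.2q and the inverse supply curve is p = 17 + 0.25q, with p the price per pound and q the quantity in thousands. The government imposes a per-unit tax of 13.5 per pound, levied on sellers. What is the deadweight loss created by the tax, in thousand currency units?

Deadweight loss = 202.5 thousand.

Inverting to q(p) form: qd = 175 − 5p; qs = 4p − 68.
Without the tax, 175 − 5p = 4p − 68 gives 9p = 243, so p* = 27 and q* = 40.
With the tax collected from sellers, supply shifts: qs = 4(p − 13.5) − 68.
Solving gives q = 10 with buyers paying 33 and sellers receiving 19.5 (the 13.5 wedge).
Quantity falls by |ΔQ| = |40 − 10| = 30.
DWL = ½ · t · |ΔQ| = ½ · 13.5 · 30 = 202.5.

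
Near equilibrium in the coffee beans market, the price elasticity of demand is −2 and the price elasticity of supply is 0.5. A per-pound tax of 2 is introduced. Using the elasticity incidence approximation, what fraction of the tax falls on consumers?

Incidence ratio: consumers' share ≈ εs / (εs + |εd|) = 0.5 / (0.5 + 2) = 0.2.
Supply is the less elastic side, so consumers bear the smaller share.

Consumers' share ≈ 0.2.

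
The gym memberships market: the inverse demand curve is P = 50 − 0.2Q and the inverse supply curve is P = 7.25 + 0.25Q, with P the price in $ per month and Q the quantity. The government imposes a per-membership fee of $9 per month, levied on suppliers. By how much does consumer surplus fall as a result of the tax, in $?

Consumer surplus falls by $340.

Rewrite in direct form: Qd = 250 − 5P and Qs = 4P − 29.
Before the tax: set 250 − 5P = 4P − 29 → P* = $31, Q* = 95.
With the tax collected from suppliers, supply shifts: Qs = 4(P − 9) − 29.
New equilibrium: consumers pay $35, suppliers receive $26, Q = 75. (Wedge: Pb − Ps = 9.)
ΔCS is the trapezoid between Q = 75 and Q = 95 of height $4: ½ · (95 + 75) · 4 = $340.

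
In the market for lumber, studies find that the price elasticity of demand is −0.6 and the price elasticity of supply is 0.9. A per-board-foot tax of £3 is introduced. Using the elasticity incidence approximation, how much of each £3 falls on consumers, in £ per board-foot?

Incidence ratio: consumers' share ≈ εs / (εs + |εd|) = 0.9 / (0.9 + 0.6) = 0.6.
So consumers bear ≈ 0.6 × £3 = £1.8; sellers bear £1.2.

Consumers bear ≈ £1.8 per board-foot.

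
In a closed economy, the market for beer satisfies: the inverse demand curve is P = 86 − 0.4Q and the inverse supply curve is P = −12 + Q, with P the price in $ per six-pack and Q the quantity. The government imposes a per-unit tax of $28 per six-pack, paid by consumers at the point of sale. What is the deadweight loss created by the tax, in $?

Deadweight loss = $280.

Rewrite in direct form: Qd = 215 − 2.5P and Qs = P + 12.
Before the tax: set 215 − 2.5P = P + 12 → P* = $58, Q* = 70.
With the tax collected from consumers, demand (in seller-price terms) shifts: Qd = 215 − 2.5(P + 28).
Solving gives Q = 50 with consumers paying $66 and suppliers receiving $38 (the $28 wedge).
Quantity falls by |ΔQ| = |70 − 50| = 20.
DWL = ½ · t · |ΔQ| = ½ · 28 · 20 = $280.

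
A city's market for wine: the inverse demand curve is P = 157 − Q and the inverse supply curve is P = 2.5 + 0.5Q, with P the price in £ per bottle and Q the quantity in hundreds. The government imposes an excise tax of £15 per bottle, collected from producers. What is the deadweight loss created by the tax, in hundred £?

Deadweight loss = £75 hundred.

Rewrite in direct form: Qd = 157 − P and Qs = 2P − 5.
Without the tax, 157 − P = 2P − 5 gives 3P = 162, so P* = £54 and Q* = 103.
With the tax collected from producers, supply shifts: Qs = 2(P − 15) − 5.
New equilibrium: buyers pay £64, producers receive £49, Q = 93. (Wedge: Pb − Ps = 15.)
Quantity falls by |ΔQ| = |103 − 93| = 10.
DWL = ½ · t · |ΔQ| = ½ · 15 · 10 = £75.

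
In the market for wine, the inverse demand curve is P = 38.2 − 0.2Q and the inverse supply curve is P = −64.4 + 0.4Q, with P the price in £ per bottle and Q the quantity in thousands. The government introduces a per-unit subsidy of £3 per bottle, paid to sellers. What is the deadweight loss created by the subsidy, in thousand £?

Rewrite in direct form: Qd = 191 − 5P and Qs = 2.5P + 161.
Before the subsidy: set 191 − 5P = 2.5P + 161 → P* = £4, Q* = 171.
With a per-unit subsidy paid to sellers, each receives P + 3 per unit sold, so supply becomes Qs = 2.5(P + 3) + 161.
Solving gives Q = 176 with consumers paying £3 and sellers receiving £6 (the £3 wedge).
Quantity rises by |ΔQ| = |171 − 176| = 5.
DWL = ½ · t · |ΔQ| = ½ · 3 · 5 = £7.5.

Deadweight loss = £7.5 thousand.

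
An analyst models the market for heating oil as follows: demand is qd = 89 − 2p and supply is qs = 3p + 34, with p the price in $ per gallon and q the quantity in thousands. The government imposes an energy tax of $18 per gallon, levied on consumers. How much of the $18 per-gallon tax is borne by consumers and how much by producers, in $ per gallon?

Before the tax: set 89 − 2p = 3p + 34 → p* = $11, q* = 67.
With the tax collected from consumers, demand (in seller-price terms) shifts: qd = 89 − 2(p + 18).
Solving gives q = 45.4 with consumers paying $21.8 and producers receiving $3.8 (the $18 wedge).
Burden on consumers: $10.8; on producers: $7.2. (They sum to $18.)

Consumers bear $10.8 per gallon; producers bear $7.2 per gallon.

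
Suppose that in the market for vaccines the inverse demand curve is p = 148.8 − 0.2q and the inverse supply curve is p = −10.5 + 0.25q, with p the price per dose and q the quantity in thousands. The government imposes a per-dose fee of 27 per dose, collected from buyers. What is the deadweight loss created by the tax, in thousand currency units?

Inverting to q(p) form: qd = 744 − 5p; qs = 4p + 42.
Before the tax: set 744 − 5p = 4p + 42 → p* = 78, q* = 354.
With the tax collected from buyers, demand (in seller-price terms) shifts: qd = 744 − 5(p + 27).
New equilibrium: buyers pay 90, suppliers receive 63, q = 294. (Wedge: pb − ps = 27.)
Quantity falls by |ΔQ| = |354 − 294| = 60.
DWL = ½ · t · |ΔQ| = ½ · 27 · 60 = 810.

Deadweight loss = 810 thousand.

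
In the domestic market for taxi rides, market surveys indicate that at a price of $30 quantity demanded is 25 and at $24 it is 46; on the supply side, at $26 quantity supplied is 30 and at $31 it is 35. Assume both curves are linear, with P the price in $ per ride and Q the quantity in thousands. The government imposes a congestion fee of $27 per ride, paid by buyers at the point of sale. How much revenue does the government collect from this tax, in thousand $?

Tax revenue = $297 thousand.

Demand slope: (46 − 25)/(24 − 30) = -3.5, so Qd = 130 − 3.5P.
Supply slope: (35 − 30)/(31 − 26) = 1, so Qs = P + 4.
Before the tax: set 130 − 3.5P = P + 4 → P* = $28, Q* = 32.
With the tax collected from buyers, demand (in seller-price terms) shifts: Qd = 130 − 3.5(P + 27).
Solving gives Q = 11 with buyers paying $34 and producers receiving $7 (the $27 wedge).
Revenue = t · Q = 27 · 11 = $297.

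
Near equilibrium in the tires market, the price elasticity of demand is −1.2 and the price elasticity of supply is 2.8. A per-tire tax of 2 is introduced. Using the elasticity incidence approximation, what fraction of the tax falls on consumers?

Consumers' share ≈ 0.7.

Incidence ratio: consumers' share ≈ εs / (εs + |εd|) = 2.8 / (2.8 + 1.2) = 0.7.
Supply is the more elastic side, so consumers bear the larger share.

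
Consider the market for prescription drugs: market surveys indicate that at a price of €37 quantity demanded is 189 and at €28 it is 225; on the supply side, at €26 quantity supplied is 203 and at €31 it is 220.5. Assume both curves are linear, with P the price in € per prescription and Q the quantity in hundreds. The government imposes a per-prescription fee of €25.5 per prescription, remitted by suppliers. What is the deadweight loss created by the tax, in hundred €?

Demand slope: (225 − 189)/(28 − 37) = -4, so Qd = 337 − 4P.
Supply slope: (220.5 − 203)/(31 − 26) = 3.5, so Qs = 3.5P + 112.
Without the tax, 337 − 4P = 3.5P + 112 gives 7.5P = 225, so P* = €30 and Q* = 217.
With the tax collected from suppliers, supply shifts: Qs = 3.5(P − 25.5) + 112.
New equilibrium: consumers pay €41.9, suppliers receive €16.4, Q = 169.4. (Wedge: Pb − Ps = 25.5.)
Quantity falls by |ΔQ| = |217 − 169.4| = 47.6.
DWL = ½ · t · |ΔQ| = ½ · 25.5 · 47.6 = €606.9.

Deadweight loss = €606.9 hundred.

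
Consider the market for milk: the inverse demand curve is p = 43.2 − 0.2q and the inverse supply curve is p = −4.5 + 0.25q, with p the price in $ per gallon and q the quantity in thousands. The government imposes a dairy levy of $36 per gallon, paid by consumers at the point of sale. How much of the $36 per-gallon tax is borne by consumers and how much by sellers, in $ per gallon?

Consumers bear $16 per gallon; sellers bear $20 per gallon.

Inverting to q(p) form: qd = 216 − 5p; qs = 4p + 18.
Without the tax, 216 − 5p = 4p + 18 gives 9p = 198, so p* = $22 and q* = 106.
With the tax collected from consumers, demand (in seller-price terms) shifts: qd = 216 − 5(p + 36).
Solving gives q = 26 with consumers paying $38 and sellers receiving $2 (the $36 wedge).
Burden on consumers: $16; on sellers: $20. (They sum to $36.)
The less price-elastic side of the market bears the larger share of a per-unit tax.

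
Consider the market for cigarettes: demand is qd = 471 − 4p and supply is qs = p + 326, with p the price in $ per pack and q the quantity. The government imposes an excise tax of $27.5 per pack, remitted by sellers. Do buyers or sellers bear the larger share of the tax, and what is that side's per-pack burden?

Without the tax, 471 − 4p = p + 326 gives 5p = 145, so p* = $29 and q* = 355.
With the tax collected from sellers, supply shifts: qs = (p − 27.5) + 326.
New equilibrium: buyers pay $34.5, sellers receive $7, q = 333. (Wedge: pb − ps = 27.5.)
Per-pack burden: buyers $5.5, sellers $22.
Sellers take the larger share because supply is less price-elastic here (demand slope 4 vs supply slope 1).
The less price-elastic side of the market bears the larger share of a per-unit tax.

Sellers bear the larger share: $22 per pack.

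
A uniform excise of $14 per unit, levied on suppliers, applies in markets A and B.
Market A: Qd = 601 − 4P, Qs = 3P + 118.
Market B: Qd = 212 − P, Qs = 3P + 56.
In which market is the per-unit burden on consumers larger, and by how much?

Market B, by $4.5.

Market A: pre-tax P* = $69, Q* = 325; post-tax Q = 301; per-unit burden on consumers = $6.
Market B: pre-tax P* = $39, Q* = 173; post-tax Q = 162.5; per-unit burden on consumers = $10.5.
Difference: $6 vs $10.5 → market B is larger by $4.5.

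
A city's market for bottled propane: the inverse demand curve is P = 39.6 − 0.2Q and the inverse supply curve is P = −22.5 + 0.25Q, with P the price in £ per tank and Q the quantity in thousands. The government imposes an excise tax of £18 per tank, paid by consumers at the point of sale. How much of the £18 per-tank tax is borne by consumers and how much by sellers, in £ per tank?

Consumers bear £8 per tank; sellers bear £10 per tank.

Inverting to Q(P) form: Qd = 198 − 5P; Qs = 4P + 90.
Without the tax, 198 − 5P = 4P + 90 gives 9P = 108, so P* = £12 and Q* = 138.
With the tax collected from consumers, demand (in seller-price terms) shifts: Qd = 198 − 5(P + 18).
Solving gives Q = 98 with consumers paying £20 and sellers receiving £2 (the £18 wedge).
Burden on consumers: £8; on sellers: £10. (They sum to £18.)
The less price-elastic side of the market bears the larger share of a per-unit tax.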